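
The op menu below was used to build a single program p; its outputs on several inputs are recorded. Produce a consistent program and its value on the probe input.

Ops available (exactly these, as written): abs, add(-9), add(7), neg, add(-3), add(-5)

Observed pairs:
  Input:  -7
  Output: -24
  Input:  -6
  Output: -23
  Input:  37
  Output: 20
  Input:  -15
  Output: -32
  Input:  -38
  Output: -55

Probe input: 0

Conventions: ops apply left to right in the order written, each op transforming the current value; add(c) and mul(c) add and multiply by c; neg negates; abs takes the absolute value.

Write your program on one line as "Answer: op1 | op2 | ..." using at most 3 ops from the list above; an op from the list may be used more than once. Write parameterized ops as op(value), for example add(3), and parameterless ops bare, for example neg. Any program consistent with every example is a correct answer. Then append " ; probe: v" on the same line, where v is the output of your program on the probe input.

add(-3) | add(-5) | add(-9) ; probe: -17

Check, running the answer program on each example:
  -7 -> -10 -> -15 -> -24
  -6 -> -9 -> -14 -> -23
  37 -> 34 -> 29 -> 20
  -15 -> -18 -> -23 -> -32
  -38 -> -41 -> -46 -> -55
  probe: 0 -> -3 -> -8 -> -17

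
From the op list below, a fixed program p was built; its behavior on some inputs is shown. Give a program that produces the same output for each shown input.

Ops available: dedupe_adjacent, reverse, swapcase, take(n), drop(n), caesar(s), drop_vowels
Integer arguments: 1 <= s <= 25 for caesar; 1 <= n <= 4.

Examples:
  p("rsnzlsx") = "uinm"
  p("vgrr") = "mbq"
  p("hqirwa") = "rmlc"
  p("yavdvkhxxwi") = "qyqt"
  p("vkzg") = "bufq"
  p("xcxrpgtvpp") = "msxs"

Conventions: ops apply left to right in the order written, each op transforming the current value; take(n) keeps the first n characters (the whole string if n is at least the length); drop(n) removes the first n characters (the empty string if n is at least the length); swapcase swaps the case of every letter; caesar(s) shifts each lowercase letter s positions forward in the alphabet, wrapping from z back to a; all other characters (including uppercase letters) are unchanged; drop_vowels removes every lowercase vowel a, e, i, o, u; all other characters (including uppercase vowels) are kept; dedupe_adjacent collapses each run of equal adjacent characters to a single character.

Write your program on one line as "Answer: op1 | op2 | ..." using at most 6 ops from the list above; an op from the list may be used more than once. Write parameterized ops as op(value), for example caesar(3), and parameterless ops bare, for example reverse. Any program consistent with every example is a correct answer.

drop_vowels | dedupe_adjacent | take(4) | reverse | caesar(21)

Check, running the answer program on each example:
  "rsnzlsx" -> "rsnzlsx" -> "rsnzlsx" -> "rsnz" -> "znsr" -> "uinm"
  "vgrr" -> "vgrr" -> "vgr" -> "vgr" -> "rgv" -> "mbq"
  "hqirwa" -> "hqrw" -> "hqrw" -> "hqrw" -> "wrqh" -> "rmlc"
  "yavdvkhxxwi" -> "yvdvkhxxw" -> "yvdvkhxw" -> "yvdv" -> "vdvy" -> "qyqt"
  "vkzg" -> "vkzg" -> "vkzg" -> "vkzg" -> "gzkv" -> "bufq"
  "xcxrpgtvpp" -> "xcxrpgtvpp" -> "xcxrpgtvp" -> "xcxr" -> "rxcx" -> "msxs"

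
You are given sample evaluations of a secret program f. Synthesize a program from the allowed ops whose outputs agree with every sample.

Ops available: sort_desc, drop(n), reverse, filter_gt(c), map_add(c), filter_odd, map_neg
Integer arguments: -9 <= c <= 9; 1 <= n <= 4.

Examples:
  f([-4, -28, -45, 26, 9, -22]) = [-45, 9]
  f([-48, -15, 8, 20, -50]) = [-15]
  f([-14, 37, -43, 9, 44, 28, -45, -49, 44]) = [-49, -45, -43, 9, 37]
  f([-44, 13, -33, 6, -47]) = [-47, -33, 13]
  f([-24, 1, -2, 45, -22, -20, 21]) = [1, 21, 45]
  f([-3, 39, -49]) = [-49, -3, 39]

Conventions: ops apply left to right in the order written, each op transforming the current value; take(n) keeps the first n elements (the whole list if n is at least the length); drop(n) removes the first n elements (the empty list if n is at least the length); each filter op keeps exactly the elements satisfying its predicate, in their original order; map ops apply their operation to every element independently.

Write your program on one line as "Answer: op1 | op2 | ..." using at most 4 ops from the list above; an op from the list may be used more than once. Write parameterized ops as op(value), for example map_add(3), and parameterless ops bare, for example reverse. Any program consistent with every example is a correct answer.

sort_desc | reverse | filter_odd

Check, running the answer program on each example:
  [-4, -28, -45, 26, 9, -22] -> [26, 9, -4, -22, -28, -45] -> [-45, -28, -22, -4, 9, 26] -> [-45, 9]
  [-48, -15, 8, 20, -50] -> [20, 8, -15, -48, -50] -> [-50, -48, -15, 8, 20] -> [-15]
  [-14, 37, -43, 9, 44, 28, -45, -49, 44] -> [44, 44, 37, 28, 9, -14, -43, -45, -49] -> [-49, -45, -43, -14, 9, 28, 37, 44, 44] -> [-49, -45, -43, 9, 37]
  [-44, 13, -33, 6, -47] -> [13, 6, -33, -44, -47] -> [-47, -44, -33, 6, 13] -> [-47, -33, 13]
  [-24, 1, -2, 45, -22, -20, 21] -> [45, 21, 1, -2, -20, -22, -24] -> [-24, -22, -20, -2, 1, 21, 45] -> [1, 21, 45]
  [-3, 39, -49] -> [39, -3, -49] -> [-49, -3, 39] -> [-49, -3, 39]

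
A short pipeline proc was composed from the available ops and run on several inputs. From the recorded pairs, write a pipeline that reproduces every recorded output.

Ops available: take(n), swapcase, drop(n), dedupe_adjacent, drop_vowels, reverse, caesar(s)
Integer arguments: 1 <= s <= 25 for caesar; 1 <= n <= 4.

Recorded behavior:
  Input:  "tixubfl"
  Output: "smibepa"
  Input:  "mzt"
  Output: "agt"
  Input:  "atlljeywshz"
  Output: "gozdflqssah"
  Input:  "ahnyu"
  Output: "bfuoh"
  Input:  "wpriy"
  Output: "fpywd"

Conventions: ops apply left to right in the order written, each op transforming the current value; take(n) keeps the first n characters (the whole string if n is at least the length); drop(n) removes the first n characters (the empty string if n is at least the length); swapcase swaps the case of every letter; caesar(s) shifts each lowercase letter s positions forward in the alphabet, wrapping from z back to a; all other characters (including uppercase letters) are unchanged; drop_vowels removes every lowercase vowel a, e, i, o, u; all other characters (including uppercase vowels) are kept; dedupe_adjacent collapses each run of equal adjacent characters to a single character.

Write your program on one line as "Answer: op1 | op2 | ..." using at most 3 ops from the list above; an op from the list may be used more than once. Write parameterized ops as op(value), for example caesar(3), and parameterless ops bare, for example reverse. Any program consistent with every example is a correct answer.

reverse | caesar(7)

Check, running the answer program on each example:
  "tixubfl" -> "lfbuxit" -> "smibepa"
  "mzt" -> "tzm" -> "agt"
  "atlljeywshz" -> "zhswyejllta" -> "gozdflqssah"
  "ahnyu" -> "uynha" -> "bfuoh"
  "wpriy" -> "yirpw" -> "fpywd"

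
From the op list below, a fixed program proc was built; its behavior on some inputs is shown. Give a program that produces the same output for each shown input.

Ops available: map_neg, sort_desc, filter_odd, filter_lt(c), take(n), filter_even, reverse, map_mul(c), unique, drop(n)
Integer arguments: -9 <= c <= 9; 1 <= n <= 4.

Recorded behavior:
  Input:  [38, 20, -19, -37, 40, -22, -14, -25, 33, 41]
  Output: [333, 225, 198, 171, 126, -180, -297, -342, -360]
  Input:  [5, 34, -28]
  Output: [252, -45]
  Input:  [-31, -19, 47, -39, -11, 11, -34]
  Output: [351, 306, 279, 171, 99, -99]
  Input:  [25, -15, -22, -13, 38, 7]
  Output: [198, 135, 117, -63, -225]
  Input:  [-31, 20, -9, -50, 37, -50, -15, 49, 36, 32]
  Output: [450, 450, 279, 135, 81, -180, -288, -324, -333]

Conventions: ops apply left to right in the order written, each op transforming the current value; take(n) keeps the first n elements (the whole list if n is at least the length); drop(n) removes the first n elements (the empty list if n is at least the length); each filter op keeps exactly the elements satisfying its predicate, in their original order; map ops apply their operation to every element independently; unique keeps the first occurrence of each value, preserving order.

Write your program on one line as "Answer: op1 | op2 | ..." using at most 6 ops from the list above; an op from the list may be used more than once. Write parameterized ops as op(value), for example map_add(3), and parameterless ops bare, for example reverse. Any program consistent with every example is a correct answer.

sort_desc | map_neg | map_mul(9) | drop(1) | reverse

Check, running the answer program on each example:
  [38, 20, -19, -37, 40, -22, -14, -25, 33, 41] -> [41, 40, 38, 33, 20, -14, -19, -22, -25, -37] -> [-41, -40, -38, -33, -20, 14, 19, 22, 25, 37] -> [-369, -360, -342, -297, -180, 126, 171, 198, 225, 333] -> [-360, -342, -297, -180, 126, 171, 198, 225, 333] -> [333, 225, 198, 171, 126, -180, -297, -342, -360]
  [5, 34, -28] -> [34, 5, -28] -> [-34, -5, 28] -> [-306, -45, 252] -> [-45, 252] -> [252, -45]
  [-31, -19, 47, -39, -11, 11, -34] -> [47, 11, -11, -19, -31, -34, -39] -> [-47, -11, 11, 19, 31, 34, 39] -> [-423, -99, 99, 171, 279, 306, 351] -> [-99, 99, 171, 279, 306, 351] -> [351, 306, 279, 171, 99, -99]
  [25, -15, -22, -13, 38, 7] -> [38, 25, 7, -13, -15, -22] -> [-38, -25, -7, 13, 15, 22] -> [-342, -225, -63, 117, 135, 198] -> [-225, -63, 117, 135, 198] -> [198, 135, 117, -63, -225]
  [-31, 20, -9, -50, 37, -50, -15, 49, 36, 32] -> [49, 37, 36, 32, 20, -9, -15, -31, -50, -50] -> [-49, -37, -36, -32, -20, 9, 15, 31, 50, 50] -> [-441, -333, -324, -288, -180, 81, 135, 279, 450, 450] -> [-333, -324, -288, -180, 81, 135, 279, 450, 450] -> [450, 450, 279, 135, 81, -180, -288, -324, -333]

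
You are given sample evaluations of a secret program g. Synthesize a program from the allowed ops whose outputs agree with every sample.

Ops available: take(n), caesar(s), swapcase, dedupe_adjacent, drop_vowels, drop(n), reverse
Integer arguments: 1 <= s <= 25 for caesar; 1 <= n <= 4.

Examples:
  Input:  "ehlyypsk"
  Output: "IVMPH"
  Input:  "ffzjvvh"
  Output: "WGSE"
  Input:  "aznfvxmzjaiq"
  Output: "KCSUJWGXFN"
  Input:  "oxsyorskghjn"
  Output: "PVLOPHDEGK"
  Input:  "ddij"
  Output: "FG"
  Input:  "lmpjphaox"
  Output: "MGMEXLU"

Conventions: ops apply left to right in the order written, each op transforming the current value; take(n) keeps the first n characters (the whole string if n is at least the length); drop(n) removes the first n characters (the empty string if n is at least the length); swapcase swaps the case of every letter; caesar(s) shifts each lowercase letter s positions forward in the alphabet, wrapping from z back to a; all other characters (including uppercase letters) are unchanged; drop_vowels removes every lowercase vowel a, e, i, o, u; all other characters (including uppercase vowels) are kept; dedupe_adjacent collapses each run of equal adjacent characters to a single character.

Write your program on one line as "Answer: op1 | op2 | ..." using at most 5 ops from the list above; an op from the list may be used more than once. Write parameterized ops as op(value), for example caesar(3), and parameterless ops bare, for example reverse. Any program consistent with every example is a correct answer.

caesar(23) | swapcase | drop(2) | dedupe_adjacent

Check, running the answer program on each example:
  "ehlyypsk" -> "beivvmph" -> "BEIVVMPH" -> "IVVMPH" -> "IVMPH"
  "ffzjvvh" -> "ccwgsse" -> "CCWGSSE" -> "WGSSE" -> "WGSE"
  "aznfvxmzjaiq" -> "xwkcsujwgxfn" -> "XWKCSUJWGXFN" -> "KCSUJWGXFN" -> "KCSUJWGXFN"
  "oxsyorskghjn" -> "lupvlophdegk" -> "LUPVLOPHDEGK" -> "PVLOPHDEGK" -> "PVLOPHDEGK"
  "ddij" -> "aafg" -> "AAFG" -> "FG" -> "FG"
  "lmpjphaox" -> "ijmgmexlu" -> "IJMGMEXLU" -> "MGMEXLU" -> "MGMEXLU"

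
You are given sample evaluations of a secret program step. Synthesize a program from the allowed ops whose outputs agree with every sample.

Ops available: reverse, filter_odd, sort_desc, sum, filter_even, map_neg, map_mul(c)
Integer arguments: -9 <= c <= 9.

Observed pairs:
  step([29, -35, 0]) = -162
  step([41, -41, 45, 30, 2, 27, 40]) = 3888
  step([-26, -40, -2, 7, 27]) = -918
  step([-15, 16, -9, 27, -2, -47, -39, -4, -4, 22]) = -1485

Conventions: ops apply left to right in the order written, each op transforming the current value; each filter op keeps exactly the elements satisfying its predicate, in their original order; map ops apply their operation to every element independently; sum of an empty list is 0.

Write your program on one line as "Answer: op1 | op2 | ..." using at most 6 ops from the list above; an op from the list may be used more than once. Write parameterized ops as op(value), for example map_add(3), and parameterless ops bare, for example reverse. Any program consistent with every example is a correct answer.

map_mul(3) | map_neg | reverse | sort_desc | map_mul(-9) | sum

Check, running the answer program on each example:
  [29, -35, 0] -> [87, -105, 0] -> [-87, 105, 0] -> [0, 105, -87] -> [105, 0, -87] -> [-945, 0, 783] -> -162
  [41, -41, 45, 30, 2, 27, 40] -> [123, -123, 135, 90, 6, 81, 120] -> [-123, 123, -135, -90, -6, -81, -120] -> [-120, -81, -6, -90, -135, 123, -123] -> [123, -6, -81, -90, -120, -123, -135] -> [-1107, 54, 729, 810, 1080, 1107, 1215] -> 3888
  [-26, -40, -2, 7, 27] -> [-78, -120, -6, 21, 81] -> [78, 120, 6, -21, -81] -> [-81, -21, 6, 120, 78] -> [120, 78, 6, -21, -81] -> [-1080, -702, -54, 189, 729] -> -918
  [-15, 16, -9, 27, -2, -47, -39, -4, -4, 22] -> [-45, 48, -27, 81, -6, -141, -117, -12, -12, 66] -> [45, -48, 27, -81, 6, 141, 117, 12, 12, -66] -> [-66, 12, 12, 117, 141, 6, -81, 27, -48, 45] -> [141, 117, 45, 27, 12, 12, 6, -48, -66, -81] -> [-1269, -1053, -405, -243, -108, -108, -54, 432, 594, 729] -> -1485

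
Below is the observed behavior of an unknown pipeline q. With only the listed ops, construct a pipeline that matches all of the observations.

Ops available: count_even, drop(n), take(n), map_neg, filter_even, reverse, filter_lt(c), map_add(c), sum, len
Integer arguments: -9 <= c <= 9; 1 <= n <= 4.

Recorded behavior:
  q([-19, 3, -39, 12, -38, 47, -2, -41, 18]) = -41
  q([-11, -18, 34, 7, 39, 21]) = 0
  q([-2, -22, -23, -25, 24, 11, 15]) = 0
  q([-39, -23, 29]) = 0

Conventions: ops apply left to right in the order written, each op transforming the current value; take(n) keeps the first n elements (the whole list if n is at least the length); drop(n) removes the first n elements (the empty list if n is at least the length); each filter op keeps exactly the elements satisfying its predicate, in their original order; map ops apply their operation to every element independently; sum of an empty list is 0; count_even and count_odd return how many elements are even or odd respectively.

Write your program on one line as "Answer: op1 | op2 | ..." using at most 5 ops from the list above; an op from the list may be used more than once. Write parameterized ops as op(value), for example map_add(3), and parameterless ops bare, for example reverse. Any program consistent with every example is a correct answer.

drop(3) | filter_lt(-9) | drop(1) | sum

Check, running the answer program on each example:
  [-19, 3, -39, 12, -38, 47, -2, -41, 18] -> [12, -38, 47, -2, -41, 18] -> [-38, -41] -> [-41] -> -41
  [-11, -18, 34, 7, 39, 21] -> [7, 39, 21] -> [] -> [] -> 0
  [-2, -22, -23, -25, 24, 11, 15] -> [-25, 24, 11, 15] -> [-25] -> [] -> 0
  [-39, -23, 29] -> [] -> [] -> [] -> 0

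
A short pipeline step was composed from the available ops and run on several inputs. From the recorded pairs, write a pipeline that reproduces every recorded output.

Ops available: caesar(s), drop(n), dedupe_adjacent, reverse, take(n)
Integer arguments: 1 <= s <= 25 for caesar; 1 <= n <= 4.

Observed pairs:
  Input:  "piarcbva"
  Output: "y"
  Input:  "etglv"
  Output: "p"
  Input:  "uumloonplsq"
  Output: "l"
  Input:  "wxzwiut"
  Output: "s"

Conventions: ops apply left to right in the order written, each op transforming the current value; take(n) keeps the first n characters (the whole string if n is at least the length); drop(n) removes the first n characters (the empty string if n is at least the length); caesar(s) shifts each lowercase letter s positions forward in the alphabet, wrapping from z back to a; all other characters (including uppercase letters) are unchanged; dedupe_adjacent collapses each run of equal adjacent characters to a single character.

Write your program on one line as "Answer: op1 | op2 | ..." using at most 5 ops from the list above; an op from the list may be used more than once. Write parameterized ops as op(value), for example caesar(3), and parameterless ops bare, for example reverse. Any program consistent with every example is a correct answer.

reverse | take(4) | caesar(22) | drop(3)

Check, running the answer program on each example:
  "piarcbva" -> "avbcraip" -> "avbc" -> "wrxy" -> "y"
  "etglv" -> "vlgte" -> "vlgt" -> "rhcp" -> "p"
  "uumloonplsq" -> "qslpnoolmuu" -> "qslp" -> "mohl" -> "l"
  "wxzwiut" -> "tuiwzxw" -> "tuiw" -> "pqes" -> "s"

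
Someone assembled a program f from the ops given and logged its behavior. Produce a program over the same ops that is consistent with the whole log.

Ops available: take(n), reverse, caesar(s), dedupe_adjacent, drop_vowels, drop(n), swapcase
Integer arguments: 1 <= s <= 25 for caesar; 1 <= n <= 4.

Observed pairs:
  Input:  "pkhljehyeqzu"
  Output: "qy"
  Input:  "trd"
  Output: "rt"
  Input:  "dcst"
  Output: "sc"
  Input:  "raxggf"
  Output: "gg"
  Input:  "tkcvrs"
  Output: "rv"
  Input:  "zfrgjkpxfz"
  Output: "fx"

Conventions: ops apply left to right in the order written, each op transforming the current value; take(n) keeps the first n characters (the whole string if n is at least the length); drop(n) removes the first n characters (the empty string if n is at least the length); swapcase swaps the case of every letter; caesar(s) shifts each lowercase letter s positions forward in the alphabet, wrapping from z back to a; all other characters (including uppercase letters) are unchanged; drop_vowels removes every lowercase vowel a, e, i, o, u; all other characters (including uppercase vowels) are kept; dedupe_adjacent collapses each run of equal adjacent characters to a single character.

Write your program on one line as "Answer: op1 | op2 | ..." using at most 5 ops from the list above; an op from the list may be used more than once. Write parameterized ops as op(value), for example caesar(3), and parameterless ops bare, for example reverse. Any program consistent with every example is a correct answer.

drop_vowels | reverse | drop(1) | take(2)

Check, running the answer program on each example:
  "pkhljehyeqzu" -> "pkhljhyqz" -> "zqyhjlhkp" -> "qyhjlhkp" -> "qy"
  "trd" -> "trd" -> "drt" -> "rt" -> "rt"
  "dcst" -> "dcst" -> "tscd" -> "scd" -> "sc"
  "raxggf" -> "rxggf" -> "fggxr" -> "ggxr" -> "gg"
  "tkcvrs" -> "tkcvrs" -> "srvckt" -> "rvckt" -> "rv"
  "zfrgjkpxfz" -> "zfrgjkpxfz" -> "zfxpkjgrfz" -> "fxpkjgrfz" -> "fx"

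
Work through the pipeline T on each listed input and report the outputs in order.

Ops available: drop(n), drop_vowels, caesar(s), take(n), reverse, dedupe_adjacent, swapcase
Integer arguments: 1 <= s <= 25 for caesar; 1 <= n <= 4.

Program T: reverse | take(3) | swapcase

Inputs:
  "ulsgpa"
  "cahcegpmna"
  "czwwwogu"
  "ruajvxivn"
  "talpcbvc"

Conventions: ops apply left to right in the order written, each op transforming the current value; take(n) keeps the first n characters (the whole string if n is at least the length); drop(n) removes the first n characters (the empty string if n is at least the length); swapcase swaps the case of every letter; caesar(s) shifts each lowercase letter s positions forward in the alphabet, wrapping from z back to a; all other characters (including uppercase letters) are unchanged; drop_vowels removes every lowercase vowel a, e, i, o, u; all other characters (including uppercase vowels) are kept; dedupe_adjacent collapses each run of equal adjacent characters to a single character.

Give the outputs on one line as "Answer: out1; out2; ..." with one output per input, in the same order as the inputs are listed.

"APG"; "ANM"; "UGO"; "NVI"; "CVB"

Execution, op by op:
  "ulsgpa" -> "apgslu" -> "apg" -> "APG"
  "cahcegpmna" -> "anmpgechac" -> "anm" -> "ANM"
  "czwwwogu" -> "ugowwwzc" -> "ugo" -> "UGO"
  "ruajvxivn" -> "nvixvjaur" -> "nvi" -> "NVI"
  "talpcbvc" -> "cvbcplat" -> "cvb" -> "CVB"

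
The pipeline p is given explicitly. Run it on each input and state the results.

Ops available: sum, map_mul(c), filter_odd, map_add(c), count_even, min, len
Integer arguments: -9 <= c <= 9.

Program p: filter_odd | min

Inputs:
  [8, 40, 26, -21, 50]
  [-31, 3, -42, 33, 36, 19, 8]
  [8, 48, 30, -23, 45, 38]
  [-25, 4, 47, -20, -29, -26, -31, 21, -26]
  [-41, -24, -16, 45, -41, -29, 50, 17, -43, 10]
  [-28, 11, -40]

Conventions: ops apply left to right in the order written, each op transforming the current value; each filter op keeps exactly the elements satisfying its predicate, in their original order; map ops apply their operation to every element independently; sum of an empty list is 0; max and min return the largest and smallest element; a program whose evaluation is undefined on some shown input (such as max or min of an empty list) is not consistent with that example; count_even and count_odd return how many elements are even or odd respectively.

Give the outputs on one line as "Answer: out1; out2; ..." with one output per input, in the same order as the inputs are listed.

-21; -31; -23; -31; -43; 11

Execution, op by op:
  [8, 40, 26, -21, 50] -> [-21] -> -21
  [-31, 3, -42, 33, 36, 19, 8] -> [-31, 3, 33, 19] -> -31
  [8, 48, 30, -23, 45, 38] -> [-23, 45] -> -23
  [-25, 4, 47, -20, -29, -26, -31, 21, -26] -> [-25, 47, -29, -31, 21] -> -31
  [-41, -24, -16, 45, -41, -29, 50, 17, -43, 10] -> [-41, 45, -41, -29, 17, -43] -> -43
  [-28, 11, -40] -> [11] -> 11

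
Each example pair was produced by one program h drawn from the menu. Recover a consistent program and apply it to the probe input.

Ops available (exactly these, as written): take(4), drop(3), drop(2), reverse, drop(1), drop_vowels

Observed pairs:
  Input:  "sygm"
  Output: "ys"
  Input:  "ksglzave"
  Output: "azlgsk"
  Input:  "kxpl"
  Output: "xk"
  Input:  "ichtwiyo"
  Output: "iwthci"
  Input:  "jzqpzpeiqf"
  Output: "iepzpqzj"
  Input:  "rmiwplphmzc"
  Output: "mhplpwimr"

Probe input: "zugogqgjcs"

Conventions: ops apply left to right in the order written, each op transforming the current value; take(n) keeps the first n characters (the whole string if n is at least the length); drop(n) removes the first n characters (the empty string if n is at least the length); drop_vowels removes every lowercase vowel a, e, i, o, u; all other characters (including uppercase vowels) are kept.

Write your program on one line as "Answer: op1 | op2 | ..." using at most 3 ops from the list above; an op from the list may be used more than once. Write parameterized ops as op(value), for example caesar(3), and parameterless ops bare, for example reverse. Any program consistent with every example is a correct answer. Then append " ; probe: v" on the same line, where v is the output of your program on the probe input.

reverse | drop(2) ; probe: "jgqgoguz"

Check, running the answer program on each example:
  "sygm" -> "mgys" -> "ys"
  "ksglzave" -> "evazlgsk" -> "azlgsk"
  "kxpl" -> "lpxk" -> "xk"
  "ichtwiyo" -> "oyiwthci" -> "iwthci"
  "jzqpzpeiqf" -> "fqiepzpqzj" -> "iepzpqzj"
  "rmiwplphmzc" -> "czmhplpwimr" -> "mhplpwimr"
  probe: "zugogqgjcs" -> "scjgqgoguz" -> "jgqgoguz"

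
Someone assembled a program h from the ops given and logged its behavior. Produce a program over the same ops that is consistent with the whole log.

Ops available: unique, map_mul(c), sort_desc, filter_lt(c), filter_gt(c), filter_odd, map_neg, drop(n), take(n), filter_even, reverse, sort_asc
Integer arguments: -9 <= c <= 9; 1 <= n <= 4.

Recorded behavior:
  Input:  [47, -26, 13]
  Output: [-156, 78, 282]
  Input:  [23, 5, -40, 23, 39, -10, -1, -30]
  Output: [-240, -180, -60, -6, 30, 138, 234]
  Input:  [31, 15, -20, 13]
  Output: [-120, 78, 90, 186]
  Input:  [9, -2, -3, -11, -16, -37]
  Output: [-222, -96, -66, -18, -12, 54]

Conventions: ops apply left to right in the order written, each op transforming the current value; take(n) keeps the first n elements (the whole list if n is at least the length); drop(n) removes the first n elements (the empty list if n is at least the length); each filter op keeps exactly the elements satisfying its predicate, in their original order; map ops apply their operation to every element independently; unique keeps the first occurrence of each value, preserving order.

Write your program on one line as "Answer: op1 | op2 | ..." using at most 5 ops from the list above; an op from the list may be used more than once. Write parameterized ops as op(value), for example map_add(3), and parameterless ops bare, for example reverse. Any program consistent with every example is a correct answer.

sort_asc | map_neg | unique | map_mul(-6)

Check, running the answer program on each example:
  [47, -26, 13] -> [-26, 13, 47] -> [26, -13, -47] -> [26, -13, -47] -> [-156, 78, 282]
  [23, 5, -40, 23, 39, -10, -1, -30] -> [-40, -30, -10, -1, 5, 23, 23, 39] -> [40, 30, 10, 1, -5, -23, -23, -39] -> [40, 30, 10, 1, -5, -23, -39] -> [-240, -180, -60, -6, 30, 138, 234]
  [31, 15, -20, 13] -> [-20, 13, 15, 31] -> [20, -13, -15, -31] -> [20, -13, -15, -31] -> [-120, 78, 90, 186]
  [9, -2, -3, -11, -16, -37] -> [-37, -16, -11, -3, -2, 9] -> [37, 16, 11, 3, 2, -9] -> [37, 16, 11, 3, 2, -9] -> [-222, -96, -66, -18, -12, 54]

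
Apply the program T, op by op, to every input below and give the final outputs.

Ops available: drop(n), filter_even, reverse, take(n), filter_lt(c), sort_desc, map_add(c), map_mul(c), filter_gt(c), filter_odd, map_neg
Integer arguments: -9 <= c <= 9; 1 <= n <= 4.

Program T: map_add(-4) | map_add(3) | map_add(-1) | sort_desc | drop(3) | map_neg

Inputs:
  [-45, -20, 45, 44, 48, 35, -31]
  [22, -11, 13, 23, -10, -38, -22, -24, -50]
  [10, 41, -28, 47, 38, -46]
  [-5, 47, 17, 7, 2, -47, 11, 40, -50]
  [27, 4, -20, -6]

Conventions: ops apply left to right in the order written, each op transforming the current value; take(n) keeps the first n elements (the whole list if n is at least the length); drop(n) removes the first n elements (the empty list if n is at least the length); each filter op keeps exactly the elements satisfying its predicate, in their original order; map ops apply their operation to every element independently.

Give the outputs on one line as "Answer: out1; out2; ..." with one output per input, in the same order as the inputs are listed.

Execution, op by op:
  [-45, -20, 45, 44, 48, 35, -31] -> [-49, -24, 41, 40, 44, 31, -35] -> [-46, -21, 44, 43, 47, 34, -32] -> [-47, -22, 43, 42, 46, 33, -33] -> [46, 43, 42, 33, -22, -33, -47] -> [33, -22, -33, -47] -> [-33, 22, 33, 47]
  [22, -11, 13, 23, -10, -38, -22, -24, -50] -> [18, -15, 9, 19, -14, -42, -26, -28, -54] -> [21, -12, 12, 22, -11, -39, -23, -25, -51] -> [20, -13, 11, 21, -12, -40, -24, -26, -52] -> [21, 20, 11, -12, -13, -24, -26, -40, -52] -> [-12, -13, -24, -26, -40, -52] -> [12, 13, 24, 26, 40, 52]
  [10, 41, -28, 47, 38, -46] -> [6, 37, -32, 43, 34, -50] -> [9, 40, -29, 46, 37, -47] -> [8, 39, -30, 45, 36, -48] -> [45, 39, 36, 8, -30, -48] -> [8, -30, -48] -> [-8, 30, 48]
  [-5, 47, 17, 7, 2, -47, 11, 40, -50] -> [-9, 43, 13, 3, -2, -51, 7, 36, -54] -> [-6, 46, 16, 6, 1, -48, 10, 39, -51] -> [-7, 45, 15, 5, 0, -49, 9, 38, -52] -> [45, 38, 15, 9, 5, 0, -7, -49, -52] -> [9, 5, 0, -7, -49, -52] -> [-9, -5, 0, 7, 49, 52]
  [27, 4, -20, -6] -> [23, 0, -24, -10] -> [26, 3, -21, -7] -> [25, 2, -22, -8] -> [25, 2, -8, -22] -> [-22] -> [22]

[-33, 22, 33, 47]; [12, 13, 24, 26, 40, 52]; [-8, 30, 48]; [-9, -5, 0, 7, 49, 52]; [22]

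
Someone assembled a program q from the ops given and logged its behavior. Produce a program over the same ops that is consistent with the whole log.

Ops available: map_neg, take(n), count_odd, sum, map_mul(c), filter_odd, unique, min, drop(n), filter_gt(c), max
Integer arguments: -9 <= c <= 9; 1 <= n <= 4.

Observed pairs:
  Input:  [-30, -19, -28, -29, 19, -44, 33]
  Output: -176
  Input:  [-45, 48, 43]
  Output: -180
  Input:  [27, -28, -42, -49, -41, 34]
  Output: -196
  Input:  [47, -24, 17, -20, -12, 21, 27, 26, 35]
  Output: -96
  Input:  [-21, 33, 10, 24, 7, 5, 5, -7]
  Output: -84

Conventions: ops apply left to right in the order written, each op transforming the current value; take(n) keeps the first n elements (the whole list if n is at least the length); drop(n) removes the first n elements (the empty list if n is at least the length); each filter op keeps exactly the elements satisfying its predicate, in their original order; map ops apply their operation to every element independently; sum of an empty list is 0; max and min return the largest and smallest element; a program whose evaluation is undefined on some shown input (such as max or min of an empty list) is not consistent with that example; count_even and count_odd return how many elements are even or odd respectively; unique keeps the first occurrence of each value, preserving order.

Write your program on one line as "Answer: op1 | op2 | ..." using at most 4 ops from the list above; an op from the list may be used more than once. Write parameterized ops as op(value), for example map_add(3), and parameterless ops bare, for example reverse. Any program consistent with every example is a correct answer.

map_mul(-4) | map_neg | min

Check, running the answer program on each example:
  [-30, -19, -28, -29, 19, -44, 33] -> [120, 76, 112, 116, -76, 176, -132] -> [-120, -76, -112, -116, 76, -176, 132] -> -176
  [-45, 48, 43] -> [180, -192, -172] -> [-180, 192, 172] -> -180
  [27, -28, -42, -49, -41, 34] -> [-108, 112, 168, 196, 164, -136] -> [108, -112, -168, -196, -164, 136] -> -196
  [47, -24, 17, -20, -12, 21, 27, 26, 35] -> [-188, 96, -68, 80, 48, -84, -108, -104, -140] -> [188, -96, 68, -80, -48, 84, 108, 104, 140] -> -96
  [-21, 33, 10, 24, 7, 5, 5, -7] -> [84, -132, -40, -96, -28, -20, -20, 28] -> [-84, 132, 40, 96, 28, 20, 20, -28] -> -84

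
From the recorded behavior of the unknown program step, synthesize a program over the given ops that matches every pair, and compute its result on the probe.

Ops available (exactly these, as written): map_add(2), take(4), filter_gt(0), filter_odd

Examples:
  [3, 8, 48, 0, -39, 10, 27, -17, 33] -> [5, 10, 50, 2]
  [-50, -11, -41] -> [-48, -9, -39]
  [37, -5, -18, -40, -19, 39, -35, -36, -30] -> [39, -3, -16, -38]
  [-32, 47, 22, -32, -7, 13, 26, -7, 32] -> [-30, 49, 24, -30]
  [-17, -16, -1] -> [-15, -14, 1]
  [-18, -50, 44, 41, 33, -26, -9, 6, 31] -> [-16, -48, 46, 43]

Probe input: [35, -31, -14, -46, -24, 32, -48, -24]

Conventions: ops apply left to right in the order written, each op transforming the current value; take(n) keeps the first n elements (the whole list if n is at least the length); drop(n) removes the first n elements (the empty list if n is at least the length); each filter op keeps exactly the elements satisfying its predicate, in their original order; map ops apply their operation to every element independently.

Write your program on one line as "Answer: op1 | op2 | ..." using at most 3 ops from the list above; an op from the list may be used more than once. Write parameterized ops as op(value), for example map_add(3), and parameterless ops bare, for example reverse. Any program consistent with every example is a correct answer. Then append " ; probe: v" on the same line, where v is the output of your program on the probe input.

map_add(2) | take(4) ; probe: [37, -29, -12, -44]

Check, running the answer program on each example:
  [3, 8, 48, 0, -39, 10, 27, -17, 33] -> [5, 10, 50, 2, -37, 12, 29, -15, 35] -> [5, 10, 50, 2]
  [-50, -11, -41] -> [-48, -9, -39] -> [-48, -9, -39]
  [37, -5, -18, -40, -19, 39, -35, -36, -30] -> [39, -3, -16, -38, -17, 41, -33, -34, -28] -> [39, -3, -16, -38]
  [-32, 47, 22, -32, -7, 13, 26, -7, 32] -> [-30, 49, 24, -30, -5, 15, 28, -5, 34] -> [-30, 49, 24, -30]
  [-17, -16, -1] -> [-15, -14, 1] -> [-15, -14, 1]
  [-18, -50, 44, 41, 33, -26, -9, 6, 31] -> [-16, -48, 46, 43, 35, -24, -7, 8, 33] -> [-16, -48, 46, 43]
  probe: [35, -31, -14, -46, -24, 32, -48, -24] -> [37, -29, -12, -44, -22, 34, -46, -22] -> [37, -29, -12, -44]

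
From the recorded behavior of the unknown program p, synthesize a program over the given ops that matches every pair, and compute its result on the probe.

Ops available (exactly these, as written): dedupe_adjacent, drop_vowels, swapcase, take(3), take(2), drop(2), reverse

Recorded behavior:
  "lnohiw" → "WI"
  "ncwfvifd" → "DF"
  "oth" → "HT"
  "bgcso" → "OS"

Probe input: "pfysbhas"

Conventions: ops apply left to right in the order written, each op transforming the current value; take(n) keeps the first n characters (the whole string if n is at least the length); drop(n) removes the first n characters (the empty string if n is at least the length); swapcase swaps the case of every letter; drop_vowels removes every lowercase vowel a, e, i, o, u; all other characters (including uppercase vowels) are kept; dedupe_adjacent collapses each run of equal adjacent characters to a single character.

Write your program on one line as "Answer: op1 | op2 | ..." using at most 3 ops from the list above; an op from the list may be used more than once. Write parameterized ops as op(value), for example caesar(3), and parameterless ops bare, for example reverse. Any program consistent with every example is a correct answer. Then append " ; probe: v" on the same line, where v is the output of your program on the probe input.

reverse | take(2) | swapcase ; probe: "SA"

Check, running the answer program on each example:
  "lnohiw" -> "wihonl" -> "wi" -> "WI"
  "ncwfvifd" -> "dfivfwcn" -> "df" -> "DF"
  "oth" -> "hto" -> "ht" -> "HT"
  "bgcso" -> "oscgb" -> "os" -> "OS"
  probe: "pfysbhas" -> "sahbsyfp" -> "sa" -> "SA"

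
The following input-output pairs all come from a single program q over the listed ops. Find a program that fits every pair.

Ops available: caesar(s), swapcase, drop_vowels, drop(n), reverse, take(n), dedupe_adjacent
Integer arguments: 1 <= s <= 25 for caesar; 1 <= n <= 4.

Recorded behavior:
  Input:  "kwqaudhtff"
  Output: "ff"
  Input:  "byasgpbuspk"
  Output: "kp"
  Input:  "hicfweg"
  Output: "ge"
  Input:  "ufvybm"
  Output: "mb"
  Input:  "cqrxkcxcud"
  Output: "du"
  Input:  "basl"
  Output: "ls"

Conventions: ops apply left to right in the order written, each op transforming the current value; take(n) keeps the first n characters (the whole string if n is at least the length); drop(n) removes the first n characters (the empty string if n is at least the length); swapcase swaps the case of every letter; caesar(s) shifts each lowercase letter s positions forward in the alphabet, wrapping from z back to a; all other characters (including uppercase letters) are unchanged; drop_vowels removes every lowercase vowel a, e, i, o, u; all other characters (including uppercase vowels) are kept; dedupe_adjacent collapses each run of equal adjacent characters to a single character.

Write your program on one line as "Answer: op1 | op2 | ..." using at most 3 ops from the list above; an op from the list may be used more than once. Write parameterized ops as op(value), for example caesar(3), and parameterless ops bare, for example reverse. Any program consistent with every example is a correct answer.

reverse | take(2)

Check, running the answer program on each example:
  "kwqaudhtff" -> "ffthduaqwk" -> "ff"
  "byasgpbuspk" -> "kpsubpgsayb" -> "kp"
  "hicfweg" -> "gewfcih" -> "ge"
  "ufvybm" -> "mbyvfu" -> "mb"
  "cqrxkcxcud" -> "ducxckxrqc" -> "du"
  "basl" -> "lsab" -> "ls"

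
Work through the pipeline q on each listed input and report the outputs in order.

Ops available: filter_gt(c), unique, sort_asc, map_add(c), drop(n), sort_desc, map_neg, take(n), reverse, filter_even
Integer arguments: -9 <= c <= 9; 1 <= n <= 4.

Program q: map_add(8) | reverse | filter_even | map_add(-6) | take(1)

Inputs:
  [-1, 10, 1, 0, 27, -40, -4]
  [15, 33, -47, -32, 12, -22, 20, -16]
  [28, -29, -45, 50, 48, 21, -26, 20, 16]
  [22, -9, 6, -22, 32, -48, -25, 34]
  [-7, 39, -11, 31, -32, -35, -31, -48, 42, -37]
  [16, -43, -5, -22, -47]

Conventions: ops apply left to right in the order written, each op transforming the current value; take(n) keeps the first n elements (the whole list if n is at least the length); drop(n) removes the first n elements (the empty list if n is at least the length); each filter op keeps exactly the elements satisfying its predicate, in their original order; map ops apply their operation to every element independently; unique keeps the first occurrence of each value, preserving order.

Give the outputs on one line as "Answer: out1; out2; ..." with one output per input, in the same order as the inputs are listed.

[-2]; [-14]; [18]; [36]; [44]; [-20]

Execution, op by op:
  [-1, 10, 1, 0, 27, -40, -4] -> [7, 18, 9, 8, 35, -32, 4] -> [4, -32, 35, 8, 9, 18, 7] -> [4, -32, 8, 18] -> [-2, -38, 2, 12] -> [-2]
  [15, 33, -47, -32, 12, -22, 20, -16] -> [23, 41, -39, -24, 20, -14, 28, -8] -> [-8, 28, -14, 20, -24, -39, 41, 23] -> [-8, 28, -14, 20, -24] -> [-14, 22, -20, 14, -30] -> [-14]
  [28, -29, -45, 50, 48, 21, -26, 20, 16] -> [36, -21, -37, 58, 56, 29, -18, 28, 24] -> [24, 28, -18, 29, 56, 58, -37, -21, 36] -> [24, 28, -18, 56, 58, 36] -> [18, 22, -24, 50, 52, 30] -> [18]
  [22, -9, 6, -22, 32, -48, -25, 34] -> [30, -1, 14, -14, 40, -40, -17, 42] -> [42, -17, -40, 40, -14, 14, -1, 30] -> [42, -40, 40, -14, 14, 30] -> [36, -46, 34, -20, 8, 24] -> [36]
  [-7, 39, -11, 31, -32, -35, -31, -48, 42, -37] -> [1, 47, -3, 39, -24, -27, -23, -40, 50, -29] -> [-29, 50, -40, -23, -27, -24, 39, -3, 47, 1] -> [50, -40, -24] -> [44, -46, -30] -> [44]
  [16, -43, -5, -22, -47] -> [24, -35, 3, -14, -39] -> [-39, -14, 3, -35, 24] -> [-14, 24] -> [-20, 18] -> [-20]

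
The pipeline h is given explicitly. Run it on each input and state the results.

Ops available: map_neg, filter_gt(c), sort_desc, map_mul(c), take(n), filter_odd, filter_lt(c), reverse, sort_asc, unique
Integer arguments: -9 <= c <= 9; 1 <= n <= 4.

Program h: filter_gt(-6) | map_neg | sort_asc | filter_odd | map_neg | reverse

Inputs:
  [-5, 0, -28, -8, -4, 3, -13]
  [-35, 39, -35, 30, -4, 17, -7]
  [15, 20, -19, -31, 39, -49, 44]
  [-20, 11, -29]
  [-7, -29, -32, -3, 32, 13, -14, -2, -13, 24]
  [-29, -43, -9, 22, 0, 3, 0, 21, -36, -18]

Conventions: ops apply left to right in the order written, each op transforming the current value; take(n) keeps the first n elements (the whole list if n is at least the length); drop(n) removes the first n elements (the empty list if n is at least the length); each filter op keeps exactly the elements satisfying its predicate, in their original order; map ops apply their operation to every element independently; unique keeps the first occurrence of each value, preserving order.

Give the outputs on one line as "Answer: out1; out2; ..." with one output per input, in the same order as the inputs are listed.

[-5, 3]; [17, 39]; [15, 39]; [11]; [-3, 13]; [3, 21]

Execution, op by op:
  [-5, 0, -28, -8, -4, 3, -13] -> [-5, 0, -4, 3] -> [5, 0, 4, -3] -> [-3, 0, 4, 5] -> [-3, 5] -> [3, -5] -> [-5, 3]
  [-35, 39, -35, 30, -4, 17, -7] -> [39, 30, -4, 17] -> [-39, -30, 4, -17] -> [-39, -30, -17, 4] -> [-39, -17] -> [39, 17] -> [17, 39]
  [15, 20, -19, -31, 39, -49, 44] -> [15, 20, 39, 44] -> [-15, -20, -39, -44] -> [-44, -39, -20, -15] -> [-39, -15] -> [39, 15] -> [15, 39]
  [-20, 11, -29] -> [11] -> [-11] -> [-11] -> [-11] -> [11] -> [11]
  [-7, -29, -32, -3, 32, 13, -14, -2, -13, 24] -> [-3, 32, 13, -2, 24] -> [3, -32, -13, 2, -24] -> [-32, -24, -13, 2, 3] -> [-13, 3] -> [13, -3] -> [-3, 13]
  [-29, -43, -9, 22, 0, 3, 0, 21, -36, -18] -> [22, 0, 3, 0, 21] -> [-22, 0, -3, 0, -21] -> [-22, -21, -3, 0, 0] -> [-21, -3] -> [21, 3] -> [3, 21]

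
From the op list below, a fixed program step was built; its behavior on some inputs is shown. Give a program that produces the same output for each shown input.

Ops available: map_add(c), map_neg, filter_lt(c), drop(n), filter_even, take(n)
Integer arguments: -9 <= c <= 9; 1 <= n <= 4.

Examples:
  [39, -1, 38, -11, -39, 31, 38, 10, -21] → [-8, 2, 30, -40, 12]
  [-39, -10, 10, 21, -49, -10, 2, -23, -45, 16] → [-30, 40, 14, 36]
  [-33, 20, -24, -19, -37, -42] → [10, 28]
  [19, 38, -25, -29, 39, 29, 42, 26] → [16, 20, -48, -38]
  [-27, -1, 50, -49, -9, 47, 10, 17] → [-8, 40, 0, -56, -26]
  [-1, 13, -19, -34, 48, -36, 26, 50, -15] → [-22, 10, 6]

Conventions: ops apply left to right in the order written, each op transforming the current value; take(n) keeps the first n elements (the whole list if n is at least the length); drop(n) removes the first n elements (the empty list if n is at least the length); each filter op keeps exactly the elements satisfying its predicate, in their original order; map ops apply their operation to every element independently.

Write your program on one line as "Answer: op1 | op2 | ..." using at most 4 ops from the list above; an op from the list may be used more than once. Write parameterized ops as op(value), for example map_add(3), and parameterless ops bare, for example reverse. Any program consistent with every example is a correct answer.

drop(1) | map_add(9) | map_neg | filter_even

Check, running the answer program on each example:
  [39, -1, 38, -11, -39, 31, 38, 10, -21] -> [-1, 38, -11, -39, 31, 38, 10, -21] -> [8, 47, -2, -30, 40, 47, 19, -12] -> [-8, -47, 2, 30, -40, -47, -19, 12] -> [-8, 2, 30, -40, 12]
  [-39, -10, 10, 21, -49, -10, 2, -23, -45, 16] -> [-10, 10, 21, -49, -10, 2, -23, -45, 16] -> [-1, 19, 30, -40, -1, 11, -14, -36, 25] -> [1, -19, -30, 40, 1, -11, 14, 36, -25] -> [-30, 40, 14, 36]
  [-33, 20, -24, -19, -37, -42] -> [20, -24, -19, -37, -42] -> [29, -15, -10, -28, -33] -> [-29, 15, 10, 28, 33] -> [10, 28]
  [19, 38, -25, -29, 39, 29, 42, 26] -> [38, -25, -29, 39, 29, 42, 26] -> [47, -16, -20, 48, 38, 51, 35] -> [-47, 16, 20, -48, -38, -51, -35] -> [16, 20, -48, -38]
  [-27, -1, 50, -49, -9, 47, 10, 17] -> [-1, 50, -49, -9, 47, 10, 17] -> [8, 59, -40, 0, 56, 19, 26] -> [-8, -59, 40, 0, -56, -19, -26] -> [-8, 40, 0, -56, -26]
  [-1, 13, -19, -34, 48, -36, 26, 50, -15] -> [13, -19, -34, 48, -36, 26, 50, -15] -> [22, -10, -25, 57, -27, 35, 59, -6] -> [-22, 10, 25, -57, 27, -35, -59, 6] -> [-22, 10, 6]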